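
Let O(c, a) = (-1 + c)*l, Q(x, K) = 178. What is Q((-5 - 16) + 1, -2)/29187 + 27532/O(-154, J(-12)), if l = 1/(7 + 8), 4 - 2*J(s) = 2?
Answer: -2410723934/904797 ≈ -2664.4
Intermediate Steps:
J(s) = 1 (J(s) = 2 - ½*2 = 2 - 1 = 1)
l = 1/15 ≈ 0.066667
O(c, a) = -1/15 + c/15 (O(c, a) = (-1 + c)*(1/15) = -1/15 + c/15)
Q((-5 - 16) + 1, -2)/29187 + 27532/O(-154, J(-12)) = 178/29187 + 27532/(-1/15 + (1/15)*(-154)) = 178*(1/29187) + 27532/(-1/15 - 154/15) = 178/29187 + 27532/(-31/3) = 178/29187 + 27532*(-3/31) = 178/29187 - 82596/31 = -2410723934/904797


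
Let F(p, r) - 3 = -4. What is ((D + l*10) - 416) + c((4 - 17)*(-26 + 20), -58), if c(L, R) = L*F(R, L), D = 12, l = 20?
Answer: -282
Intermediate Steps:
F(p, r) = -1 (F(p, r) = 3 - 4 = -1)
c(L, R) = -L (c(L, R) = L*(-1) = -L)
((D + l*10) - 416) + c((4 - 17)*(-26 + 20), -58) = ((12 + 20*10) - 416) - (4 - 17)*(-26 + 20) = ((12 + 200) - 416) - (-13)*(-6) = (212 - 416) - 1*78 = -204 - 78 = -282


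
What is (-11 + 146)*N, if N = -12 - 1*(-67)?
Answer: 7425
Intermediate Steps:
N = 55 (N = -12 + 67 = 55)
(-11 + 146)*N = (-11 + 146)*55 = 135*55 = 7425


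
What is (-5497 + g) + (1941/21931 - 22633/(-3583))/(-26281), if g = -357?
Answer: -12089264107547828/2065128733213 ≈ -5854.0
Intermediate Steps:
(-5497 + g) + (1941/21931 - 22633/(-3583))/(-26281) = (-5497 - 357) + (1941/21931 - 22633/(-3583))/(-26281) = -5854 + (1941*(1/21931) - 22633*(-1/3583))*(-1/26281) = -5854 + (1941/21931 + 22633/3583)*(-1/26281) = -5854 + (503318926/78578773)*(-1/26281) = -5854 - 503318926/2065128733213 = -12089264107547828/2065128733213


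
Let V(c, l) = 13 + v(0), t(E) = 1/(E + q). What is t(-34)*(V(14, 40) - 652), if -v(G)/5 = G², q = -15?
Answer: 639/49 ≈ 13.041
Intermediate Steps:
v(G) = -5*G²
t(E) = 1/(-15 + E) (t(E) = 1/(E - 15) = 1/(-15 + E))
V(c, l) = 13 (V(c, l) = 13 - 5*0² = 13 - 5*0 = 13 + 0 = 13)
t(-34)*(V(14, 40) - 652) = (13 - 652)/(-15 - 34) = -639/(-49) = -1/49*(-639) = 639/49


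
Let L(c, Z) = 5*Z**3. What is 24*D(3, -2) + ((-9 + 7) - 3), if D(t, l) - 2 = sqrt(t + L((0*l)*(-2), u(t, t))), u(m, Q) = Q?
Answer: 43 + 24*sqrt(138) ≈ 324.94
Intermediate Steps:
D(t, l) = 2 + sqrt(t + 5*t**3)
24*D(3, -2) + ((-9 + 7) - 3) = 24*(2 + sqrt(3 + 5*3**3)) + ((-9 + 7) - 3) = 24*(2 + sqrt(3 + 5*27)) + (-2 - 3) = 24*(2 + sqrt(3 + 135)) - 5 = 24*(2 + sqrt(138)) - 5 = (48 + 24*sqrt(138)) - 5 = 43 + 24*sqrt(138)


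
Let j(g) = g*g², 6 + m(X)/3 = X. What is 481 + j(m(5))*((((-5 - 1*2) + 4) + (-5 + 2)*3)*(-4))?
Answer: -815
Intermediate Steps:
m(X) = -18 + 3*X
j(g) = g³
481 + j(m(5))*((((-5 - 1*2) + 4) + (-5 + 2)*3)*(-4)) = 481 + (-18 + 3*5)³*((((-5 - 1*2) + 4) + (-5 + 2)*3)*(-4)) = 481 + (-18 + 15)³*((((-5 - 2) + 4) - 3*3)*(-4)) = 481 + (-3)³*(((-7 + 4) - 9)*(-4)) = 481 - 27*(-3 - 9)*(-4) = 481 - (-324)*(-4) = 481 - 27*48 = 481 - 1296 = -815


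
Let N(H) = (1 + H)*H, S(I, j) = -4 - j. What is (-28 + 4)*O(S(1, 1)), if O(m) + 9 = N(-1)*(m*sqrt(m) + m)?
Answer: 216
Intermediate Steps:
N(H) = H*(1 + H)
O(m) = -9 (O(m) = -9 + (-(1 - 1))*(m*sqrt(m) + m) = -9 + (-1*0)*(m**(3/2) + m) = -9 + 0*(m + m**(3/2)) = -9 + 0 = -9)
(-28 + 4)*O(S(1, 1)) = (-28 + 4)*(-9) = -24*(-9) = 216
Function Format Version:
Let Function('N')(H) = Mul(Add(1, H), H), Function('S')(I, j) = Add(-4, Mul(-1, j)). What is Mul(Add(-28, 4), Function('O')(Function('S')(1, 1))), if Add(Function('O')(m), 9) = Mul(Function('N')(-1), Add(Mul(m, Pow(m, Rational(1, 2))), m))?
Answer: 216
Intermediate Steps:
Function('N')(H) = Mul(H, Add(1, H))
Function('O')(m) = -9 (Function('O')(m) = Add(-9, Mul(Mul(-1, Add(1, -1)), Add(Mul(m, Pow(m, Rational(1, 2))), m))) = Add(-9, Mul(Mul(-1, 0), Add(Pow(m, Rational(3, 2)), m))) = Add(-9, Mul(0, Add(m, Pow(m, Rational(3, 2))))) = Add(-9, 0) = -9)
Mul(Add(-28, 4), Function('O')(Function('S')(1, 1))) = Mul(Add(-28, 4), -9) = Mul(-24, -9) = 216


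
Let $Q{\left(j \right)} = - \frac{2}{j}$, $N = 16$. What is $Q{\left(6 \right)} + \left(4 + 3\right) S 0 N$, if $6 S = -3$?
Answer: $- \frac{1}{3} \approx -0.33333$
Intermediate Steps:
$S = - \frac{1}{2}$ ($S = \frac{1}{6} \left(-3\right) = - \frac{1}{2} \approx -0.5$)
$Q{\left(6 \right)} + \left(4 + 3\right) S 0 N = - \frac{2}{6} + \left(4 + 3\right) \left(- \frac{1}{2}\right) 0 \cdot 16 = \left(-2\right) \frac{1}{6} + 7 \left(- \frac{1}{2}\right) 0 \cdot 16 = - \frac{1}{3} + \left(- \frac{7}{2}\right) 0 \cdot 16 = - \frac{1}{3} + 0 \cdot 16 = - \frac{1}{3} + 0 = - \frac{1}{3}$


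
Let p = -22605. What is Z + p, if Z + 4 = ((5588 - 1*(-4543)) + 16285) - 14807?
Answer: -11000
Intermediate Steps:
Z = 11605 (Z = -4 + (((5588 - 1*(-4543)) + 16285) - 14807) = -4 + (((5588 + 4543) + 16285) - 14807) = -4 + ((10131 + 16285) - 14807) = -4 + (26416 - 14807) = -4 + 11609 = 11605)
Z + p = 11605 - 22605 = -11000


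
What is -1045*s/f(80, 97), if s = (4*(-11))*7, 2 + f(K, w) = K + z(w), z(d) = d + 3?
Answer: 160930/89 ≈ 1808.2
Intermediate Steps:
z(d) = 3 + d
f(K, w) = 1 + K + w (f(K, w) = -2 + (K + (3 + w)) = -2 + (3 + K + w) = 1 + K + w)
s = -308 (s = -44*7 = -308)
-1045*s/f(80, 97) = -(-321860)/(1 + 80 + 97) = -(-321860)/178 = -1045*(-154/89) = 160930/89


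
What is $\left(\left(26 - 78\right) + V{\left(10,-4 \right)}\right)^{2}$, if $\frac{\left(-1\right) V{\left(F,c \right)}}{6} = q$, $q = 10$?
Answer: $12544$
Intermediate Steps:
$V{\left(F,c \right)} = -60$ ($V{\left(F,c \right)} = \left(-6\right) 10 = -60$)
$\left(\left(26 - 78\right) + V{\left(10,-4 \right)}\right)^{2} = \left(\left(26 - 78\right) - 60\right)^{2} = \left(-52 - 60\right)^{2} = \left(-112\right)^{2} = 12544$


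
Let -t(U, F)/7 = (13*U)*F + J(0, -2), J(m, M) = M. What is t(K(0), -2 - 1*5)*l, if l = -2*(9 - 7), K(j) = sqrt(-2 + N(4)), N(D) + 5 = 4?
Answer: -56 - 2548*I*sqrt(3) ≈ -56.0 - 4413.3*I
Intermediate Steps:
N(D) = -1 (N(D) = -5 + 4 = -1)
K(j) = I*sqrt(3) (K(j) = sqrt(-2 - 1) = sqrt(-3) = I*sqrt(3))
l = -4 (l = -2*2 = -4)
t(U, F) = 14 - 91*F*U (t(U, F) = -7*((13*U)*F - 2) = -7*(13*F*U - 2) = -7*(-2 + 13*F*U) = 14 - 91*F*U)
t(K(0), -2 - 1*5)*l = (14 - 91*(-2 - 1*5)*I*sqrt(3))*(-4) = (14 - 91*(-2 - 5)*I*sqrt(3))*(-4) = (14 - 91*(-7)*I*sqrt(3))*(-4) = (14 + 637*I*sqrt(3))*(-4) = -56 - 2548*I*sqrt(3)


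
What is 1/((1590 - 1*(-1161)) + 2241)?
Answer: 1/4992 ≈ 0.00020032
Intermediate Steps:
1/((1590 - 1*(-1161)) + 2241) = 1/((1590 + 1161) + 2241) = 1/(2751 + 2241) = 1/4992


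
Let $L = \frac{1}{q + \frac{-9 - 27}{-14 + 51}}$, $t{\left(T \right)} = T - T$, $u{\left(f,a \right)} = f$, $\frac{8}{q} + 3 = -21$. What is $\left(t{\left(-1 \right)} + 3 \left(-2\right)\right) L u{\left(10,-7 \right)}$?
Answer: $\frac{1332}{29} \approx 45.931$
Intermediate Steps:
$q = - \frac{1}{3}$ ($q = \frac{8}{-3 - 21} = \frac{8}{-24} = 8 \left(- \frac{1}{24}\right) = - \frac{1}{3} \approx -0.33333$)
$t{\left(T \right)} = 0$
$L = - \frac{111}{145}$ ($L = \frac{1}{- \frac{1}{3} + \frac{-9 - 27}{-14 + 51}} = \frac{1}{- \frac{1}{3} - \frac{36}{37}} = \frac{1}{- \frac{145}{111}} = - \frac{111}{145} \approx -0.76552$)
$\left(t{\left(-1 \right)} + 3 \left(-2\right)\right) L u{\left(10,-7 \right)} = \left(0 + 3 \left(-2\right)\right) \left(- \frac{111}{145}\right) 10 = \left(0 - 6\right) \left(- \frac{111}{145}\right) 10 = \left(-6\right) \left(- \frac{111}{145}\right) 10 = \frac{666}{145} \cdot 10 = \frac{1332}{29}$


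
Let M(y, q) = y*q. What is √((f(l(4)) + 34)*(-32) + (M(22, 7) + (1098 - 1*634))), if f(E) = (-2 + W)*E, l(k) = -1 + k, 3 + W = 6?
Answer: I*√566 ≈ 23.791*I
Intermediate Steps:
W = 3 (W = -3 + 6 = 3)
f(E) = E (f(E) = (-2 + 3)*E = 1*E = E)
M(y, q) = q*y
√((f(l(4)) + 34)*(-32) + (M(22, 7) + (1098 - 1*634))) = √(((-1 + 4) + 34)*(-32) + (7*22 + (1098 - 1*634))) = √((3 + 34)*(-32) + (154 + (1098 - 634))) = √(37*(-32) + (154 + 464)) = √(-1184 + 618) = √(-566) = I*√566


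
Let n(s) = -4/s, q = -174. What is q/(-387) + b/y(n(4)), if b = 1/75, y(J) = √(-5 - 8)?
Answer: 58/129 - I*√13/975 ≈ 0.44961 - 0.003698*I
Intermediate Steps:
y(J) = I*√13 (y(J) = √(-13) = I*√13)
b = 1/75 ≈ 0.013333
q/(-387) + b/y(n(4)) = -174/(-387) + 1/(75*((I*√13))) = -174*(-1/387) + (-I*√13/13)/75 = 58/129 - I*√13/975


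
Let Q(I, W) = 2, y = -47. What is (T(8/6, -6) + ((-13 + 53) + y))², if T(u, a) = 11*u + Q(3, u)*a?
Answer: 169/9 ≈ 18.778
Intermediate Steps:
T(u, a) = 2*a + 11*u (T(u, a) = 11*u + 2*a = 2*a + 11*u)
(T(8/6, -6) + ((-13 + 53) + y))² = ((2*(-6) + 11*(8/6)) + ((-13 + 53) - 47))² = ((-12 + 11*(8*(⅙))) + (40 - 47))² = ((-12 + 11*(4/3)) - 7)² = ((-12 + 44/3) - 7)² = (8/3 - 7)² = (-13/3)² = 169/9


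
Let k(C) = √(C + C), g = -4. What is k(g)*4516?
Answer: 9032*I*√2 ≈ 12773.0*I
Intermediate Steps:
k(C) = √2*√C (k(C) = √(2*C) = √2*√C)
k(g)*4516 = (√2*√(-4))*4516 = (√2*(2*I))*4516 = (2*I*√2)*4516 = 9032*I*√2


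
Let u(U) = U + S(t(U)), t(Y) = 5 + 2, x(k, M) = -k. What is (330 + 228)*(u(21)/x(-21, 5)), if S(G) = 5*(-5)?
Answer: -744/7 ≈ -106.29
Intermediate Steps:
t(Y) = 7
S(G) = -25
u(U) = -25 + U (u(U) = U - 25 = -25 + U)
(330 + 228)*(u(21)/x(-21, 5)) = (330 + 228)*((-25 + 21)/((-1*(-21)))) = 558*(-4/21) = -744/7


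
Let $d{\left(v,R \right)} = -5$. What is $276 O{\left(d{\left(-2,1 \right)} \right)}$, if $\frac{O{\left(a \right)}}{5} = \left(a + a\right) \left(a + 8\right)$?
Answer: $-41400$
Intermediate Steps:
$O{\left(a \right)} = 10 a \left(8 + a\right)$ ($O{\left(a \right)} = 5 \left(a + a\right) \left(a + 8\right) = 5 \cdot 2 a \left(8 + a\right) = 10 a \left(8 + a\right)$)
$276 O{\left(d{\left(-2,1 \right)} \right)} = 276 \cdot 10 \left(-5\right) \left(8 - 5\right) = 276 \cdot 10 \left(-5\right) 3 = 276 \left(-150\right) = -41400$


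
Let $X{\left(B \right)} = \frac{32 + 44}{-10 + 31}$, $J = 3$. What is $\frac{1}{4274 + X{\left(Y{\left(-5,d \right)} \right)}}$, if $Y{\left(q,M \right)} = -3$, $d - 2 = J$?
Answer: $\frac{21}{89830} \approx 0.00023378$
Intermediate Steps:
$d = 5$ ($d = 2 + 3 = 5$)
$X{\left(B \right)} = \frac{76}{21}$
$\frac{1}{4274 + X{\left(Y{\left(-5,d \right)} \right)}} = \frac{1}{4274 + \frac{76}{21}} = \frac{1}{\frac{89830}{21}} = \frac{21}{89830}$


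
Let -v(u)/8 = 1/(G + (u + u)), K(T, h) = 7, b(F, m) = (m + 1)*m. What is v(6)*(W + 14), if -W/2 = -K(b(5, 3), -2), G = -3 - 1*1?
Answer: -28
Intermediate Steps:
b(F, m) = m*(1 + m) (b(F, m) = (1 + m)*m = m*(1 + m))
G = -4 (G = -3 - 1 = -4)
W = 14 (W = -(-2)*7 = -2*(-7) = 14)
v(u) = -8/(-4 + 2*u) (v(u) = -8/(-4 + (u + u)) = -8/(-4 + 2*u))
v(6)*(W + 14) = (-4/(-2 + 6))*(14 + 14) = -4/4*28 = -4*¼*28 = -1*28 = -28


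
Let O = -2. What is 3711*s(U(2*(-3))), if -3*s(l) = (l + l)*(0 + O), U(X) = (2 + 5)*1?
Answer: 34636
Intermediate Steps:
U(X) = 7 (U(X) = 7*1 = 7)
s(l) = 4*l/3 (s(l) = -(l + l)*(0 - 2)/3 = -2*l*(-2)/3 = -(-4)*l/3 = 4*l/3)
3711*s(U(2*(-3))) = 3711*((4/3)*7) = 3711*(28/3) = 34636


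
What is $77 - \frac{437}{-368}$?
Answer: $\frac{1251}{16} \approx 78.188$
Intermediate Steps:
$77 - \frac{437}{-368} = 77 - - \frac{19}{16} = 77 + \frac{19}{16} = \frac{1251}{16}$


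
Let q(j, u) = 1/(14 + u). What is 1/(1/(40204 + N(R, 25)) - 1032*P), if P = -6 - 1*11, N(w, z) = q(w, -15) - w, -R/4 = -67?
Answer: 39935/700619641 ≈ 5.7000e-5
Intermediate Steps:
R = 268 (R = -4*(-67) = 268)
N(w, z) = -1 - w (N(w, z) = 1/(14 - 15) - w = 1/(-1) - w = -1 - w)
P = -17 (P = -6 - 11 = -17)
1/(1/(40204 + N(R, 25)) - 1032*P) = 1/(1/(40204 + (-1 - 1*268)) - 1032*(-17)) = 1/(1/(40204 + (-1 - 268)) + 17544) = 1/(1/(40204 - 269) + 17544) = 1/(1/39935 + 17544) = 1/(700619641/39935) = 39935/700619641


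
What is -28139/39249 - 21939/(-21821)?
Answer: 247062692/856452429 ≈ 0.28847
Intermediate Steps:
-28139/39249 - 21939/(-21821) = -28139*1/39249 - 21939*(-1/21821) = -28139/39249 + 21939/21821 = 247062692/856452429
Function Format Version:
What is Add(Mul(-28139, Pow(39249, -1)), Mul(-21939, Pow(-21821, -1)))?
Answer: Rational(247062692, 856452429) ≈ 0.28847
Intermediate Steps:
Add(Mul(-28139, Pow(39249, -1)), Mul(-21939, Pow(-21821, -1))) = Add(Mul(-28139, Rational(1, 39249)), Mul(-21939, Rational(-1, 21821))) = Add(Rational(-28139, 39249), Rational(21939, 21821)) = Rational(247062692, 856452429)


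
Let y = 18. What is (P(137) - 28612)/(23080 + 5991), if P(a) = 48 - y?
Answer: -28582/29071 ≈ -0.98318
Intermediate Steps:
P(a) = 30 (P(a) = 48 - 1*18 = 48 - 18 = 30)
(P(137) - 28612)/(23080 + 5991) = (30 - 28612)/(23080 + 5991) = -28582/29071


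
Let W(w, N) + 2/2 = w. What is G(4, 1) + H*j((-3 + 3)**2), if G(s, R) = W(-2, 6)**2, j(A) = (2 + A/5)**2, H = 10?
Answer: 49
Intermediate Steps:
W(w, N) = -1 + w
j(A) = (2 + A/5)**2 (j(A) = (2 + A*(1/5))**2 = (2 + A/5)**2)
G(s, R) = 9 (G(s, R) = (-1 - 2)**2 = (-3)**2 = 9)
G(4, 1) + H*j((-3 + 3)**2) = 9 + 10*((10 + (-3 + 3)**2)**2/25) = 9 + 10*((10 + 0**2)**2/25) = 9 + 10*((10 + 0)**2/25) = 9 + 10*((1/25)*10**2) = 9 + 10*((1/25)*100) = 9 + 10*4 = 9 + 40 = 49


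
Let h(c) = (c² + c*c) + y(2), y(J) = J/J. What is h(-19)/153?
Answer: 241/51 ≈ 4.7255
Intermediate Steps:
y(J) = 1
h(c) = 1 + 2*c² (h(c) = (c² + c*c) + 1 = (c² + c²) + 1 = 2*c² + 1 = 1 + 2*c²)
h(-19)/153 = (1 + 2*(-19)²)/153 = (1 + 2*361)*(1/153) = (1 + 722)*(1/153) = 723*(1/153) = 241/51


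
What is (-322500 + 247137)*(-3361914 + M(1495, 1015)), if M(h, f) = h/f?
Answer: 51432854197209/203 ≈ 2.5336e+11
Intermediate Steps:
(-322500 + 247137)*(-3361914 + M(1495, 1015)) = (-322500 + 247137)*(-3361914 + 1495/1015) = -75363*(-3361914 + 1495*(1/1015)) = -75363*(-3361914 + 299/203) = -75363*(-682468243/203) = 51432854197209/203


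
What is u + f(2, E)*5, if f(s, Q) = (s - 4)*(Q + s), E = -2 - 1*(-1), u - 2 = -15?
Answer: -23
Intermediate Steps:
u = -13 (u = 2 - 15 = -13)
E = -1 (E = -2 + 1 = -1)
f(s, Q) = (-4 + s)*(Q + s)
u + f(2, E)*5 = -13 + (2² - 4*(-1) - 4*2 - 1*2)*5 = -13 + (4 + 4 - 8 - 2)*5 = -13 - 2*5 = -13 - 10 = -23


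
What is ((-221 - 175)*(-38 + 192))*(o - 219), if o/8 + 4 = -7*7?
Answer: 39212712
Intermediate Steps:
o = -424 (o = -32 + 8*(-7*7) = -32 + 8*(-49) = -32 - 392 = -424)
((-221 - 175)*(-38 + 192))*(o - 219) = ((-221 - 175)*(-38 + 192))*(-424 - 219) = -396*154*(-643) = -60984*(-643) = 39212712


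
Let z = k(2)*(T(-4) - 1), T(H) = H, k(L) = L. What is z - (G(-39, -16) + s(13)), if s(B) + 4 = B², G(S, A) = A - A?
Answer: -175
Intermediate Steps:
G(S, A) = 0
s(B) = -4 + B²
z = -10 (z = 2*(-4 - 1) = 2*(-5) = -10)
z - (G(-39, -16) + s(13)) = -10 - (0 + (-4 + 13²)) = -10 - (0 + (-4 + 169)) = -10 - (0 + 165) = -10 - 1*165 = -10 - 165 = -175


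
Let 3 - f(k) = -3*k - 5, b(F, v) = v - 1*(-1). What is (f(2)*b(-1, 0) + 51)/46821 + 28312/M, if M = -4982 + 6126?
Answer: 165708814/6695403 ≈ 24.750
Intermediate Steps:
M = 1144
b(F, v) = 1 + v (b(F, v) = v + 1 = 1 + v)
f(k) = 8 + 3*k (f(k) = 3 - (-3*k - 5) = 3 - (-5 - 3*k) = 3 + (5 + 3*k) = 8 + 3*k)
(f(2)*b(-1, 0) + 51)/46821 + 28312/M = ((8 + 3*2)*(1 + 0) + 51)/46821 + 28312/1144 = ((8 + 6)*1 + 51)*(1/46821) + 28312*(1/1144) = (14*1 + 51)*(1/46821) + 3539/143 = (14 + 51)*(1/46821) + 3539/143 = 65*(1/46821) + 3539/143 = 65/46821 + 3539/143 = 165708814/6695403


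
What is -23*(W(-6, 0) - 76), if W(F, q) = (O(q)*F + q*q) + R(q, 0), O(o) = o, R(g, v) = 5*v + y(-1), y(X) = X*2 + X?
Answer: 1817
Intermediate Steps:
y(X) = 3*X (y(X) = 2*X + X = 3*X)
R(g, v) = -3 + 5*v (R(g, v) = 5*v + 3*(-1) = 5*v - 3 = -3 + 5*v)
W(F, q) = -3 + q² + F*q (W(F, q) = (q*F + q*q) + (-3 + 5*0) = (F*q + q²) + (-3 + 0) = (q² + F*q) - 3 = -3 + q² + F*q)
-23*(W(-6, 0) - 76) = -23*((-3 + 0² - 6*0) - 76) = -23*((-3 + 0 + 0) - 76) = -23*(-3 - 76) = -23*(-79) = 1817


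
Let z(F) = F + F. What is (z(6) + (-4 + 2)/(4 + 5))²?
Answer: 11236/81 ≈ 138.72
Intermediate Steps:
z(F) = 2*F
(z(6) + (-4 + 2)/(4 + 5))² = (2*6 + (-4 + 2)/(4 + 5))² = (12 - 2/9)² = (106/9)² = 11236/81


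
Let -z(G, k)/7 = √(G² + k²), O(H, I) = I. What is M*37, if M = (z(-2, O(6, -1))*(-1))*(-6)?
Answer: -1554*√5 ≈ -3474.9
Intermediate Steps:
z(G, k) = -7*√(G² + k²)
M = -42*√5 (M = (-7*√((-2)² + (-1)²)*(-1))*(-6) = (-7*√(4 + 1)*(-1))*(-6) = (-7*√5*(-1))*(-6) = (7*√5)*(-6) = -42*√5 ≈ -93.915)
M*37 = -42*√5*37 = -1554*√5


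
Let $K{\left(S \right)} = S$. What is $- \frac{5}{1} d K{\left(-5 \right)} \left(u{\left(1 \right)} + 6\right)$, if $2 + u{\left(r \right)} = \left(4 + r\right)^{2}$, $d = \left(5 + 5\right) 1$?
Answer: $7250$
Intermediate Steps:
$d = 10$ ($d = 10 \cdot 1 = 10$)
$u{\left(r \right)} = -2 + \left(4 + r\right)^{2}$
$- \frac{5}{1} d K{\left(-5 \right)} \left(u{\left(1 \right)} + 6\right) = - \frac{5}{1} \cdot 10 \left(- 5 \left(\left(-2 + \left(4 + 1\right)^{2}\right) + 6\right)\right) = \left(-5\right) 1 \cdot 10 \left(- 5 \left(\left(-2 + 5^{2}\right) + 6\right)\right) = \left(-5\right) 10 \left(- 5 \left(\left(-2 + 25\right) + 6\right)\right) = - 50 \left(- 5 \left(23 + 6\right)\right) = - 50 \left(\left(-5\right) 29\right) = \left(-50\right) \left(-145\right) = 7250$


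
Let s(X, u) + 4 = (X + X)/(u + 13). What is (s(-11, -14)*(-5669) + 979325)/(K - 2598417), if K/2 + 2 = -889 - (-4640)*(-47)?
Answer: -877283/3036359 ≈ -0.28893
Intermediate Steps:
s(X, u) = -4 + 2*X/(13 + u) (s(X, u) = -4 + (X + X)/(u + 13) = -4 + (2*X)/(13 + u) = -4 + 2*X/(13 + u))
K = -437942 (K = -4 + 2*(-889 - (-4640)*(-47)) = -4 + 2*(-889 - 928*235) = -4 + 2*(-889 - 218080) = -4 + 2*(-218969) = -4 - 437938 = -437942)
(s(-11, -14)*(-5669) + 979325)/(K - 2598417) = ((2*(-26 - 11 - 2*(-14))/(13 - 14))*(-5669) + 979325)/(-437942 - 2598417) = ((2*(-26 - 11 + 28)/(-1))*(-5669) + 979325)/(-3036359) = ((2*(-1)*(-9))*(-5669) + 979325)*(-1/3036359) = (18*(-5669) + 979325)*(-1/3036359) = (-102042 + 979325)*(-1/3036359) = 877283*(-1/3036359) = -877283/3036359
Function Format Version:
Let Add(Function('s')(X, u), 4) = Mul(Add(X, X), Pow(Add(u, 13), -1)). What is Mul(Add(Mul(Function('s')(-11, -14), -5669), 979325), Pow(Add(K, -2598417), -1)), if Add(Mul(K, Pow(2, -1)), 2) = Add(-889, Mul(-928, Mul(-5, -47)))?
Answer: Rational(-877283, 3036359) ≈ -0.28893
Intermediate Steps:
Function('s')(X, u) = Add(-4, Mul(2, X, Pow(Add(13, u), -1))) (Function('s')(X, u) = Add(-4, Mul(Add(X, X), Pow(Add(u, 13), -1))) = Add(-4, Mul(Mul(2, X), Pow(Add(13, u), -1))) = Add(-4, Mul(2, X, Pow(Add(13, u), -1))))
K = -437942 (K = Add(-4, Mul(2, Add(-889, Mul(-928, Mul(-5, -47))))) = Add(-4, Mul(2, Add(-889, Mul(-928, 235)))) = Add(-4, Mul(2, Add(-889, -218080))) = Add(-4, Mul(2, -218969)) = Add(-4, -437938) = -437942)
Mul(Add(Mul(Function('s')(-11, -14), -5669), 979325), Pow(Add(K, -2598417), -1)) = Mul(Add(Mul(Mul(2, Pow(Add(13, -14), -1), Add(-26, -11, Mul(-2, -14))), -5669), 979325), Pow(Add(-437942, -2598417), -1)) = Mul(Add(Mul(Mul(2, Pow(-1, -1), Add(-26, -11, 28)), -5669), 979325), Pow(-3036359, -1)) = Mul(Add(Mul(Mul(2, -1, -9), -5669), 979325), Rational(-1, 3036359)) = Mul(Add(Mul(18, -5669), 979325), Rational(-1, 3036359)) = Mul(Add(-102042, 979325), Rational(-1, 3036359)) = Mul(877283, Rational(-1, 3036359)) = Rational(-877283, 3036359)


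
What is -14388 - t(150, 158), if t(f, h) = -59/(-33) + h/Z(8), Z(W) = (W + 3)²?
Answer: -5223967/363 ≈ -14391.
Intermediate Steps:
Z(W) = (3 + W)²
t(f, h) = 59/33 + h/121 (t(f, h) = -59/(-33) + h/((3 + 8)²) = -59*(-1/33) + h/(11²) = 59/33 + h/121)
-14388 - t(150, 158) = -14388 - (59/33 + (1/121)*158) = -14388 - (59/33 + 158/121) = -14388 - 1*1123/363 = -14388 - 1123/363 = -5223967/363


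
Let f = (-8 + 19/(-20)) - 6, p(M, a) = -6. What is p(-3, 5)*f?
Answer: 897/10 ≈ 89.700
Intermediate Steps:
f = -299/20 (f = (-8 + 19*(-1/20)) - 6 = (-8 - 19/20) - 6 = -179/20 - 6 = -299/20 ≈ -14.950)
p(-3, 5)*f = -6*(-299/20) = 897/10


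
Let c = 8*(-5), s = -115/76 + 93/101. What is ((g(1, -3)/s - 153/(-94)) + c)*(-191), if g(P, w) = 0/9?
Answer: 688937/94 ≈ 7329.1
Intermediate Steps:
g(P, w) = 0 (g(P, w) = 0*(⅑) = 0)
s = -4547/7676 (s = -115*1/76 + 93*(1/101) = -115/76 + 93/101 = -4547/7676 ≈ -0.59237)
c = -40
((g(1, -3)/s - 153/(-94)) + c)*(-191) = ((0/(-4547/7676) - 153/(-94)) - 40)*(-191) = ((0*(-7676/4547) - 153*(-1/94)) - 40)*(-191) = ((0 + 153/94) - 40)*(-191) = (153/94 - 40)*(-191) = -3607/94*(-191) = 688937/94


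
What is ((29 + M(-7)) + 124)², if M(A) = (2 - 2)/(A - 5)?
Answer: 23409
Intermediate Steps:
M(A) = 0 (M(A) = 0/(-5 + A) = 0)
((29 + M(-7)) + 124)² = ((29 + 0) + 124)² = (29 + 124)² = 153² = 23409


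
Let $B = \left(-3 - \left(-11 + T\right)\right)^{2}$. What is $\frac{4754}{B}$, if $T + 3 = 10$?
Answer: $4754$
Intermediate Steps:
$T = 7$ ($T = -3 + 10 = 7$)
$B = 1$ ($B = \left(-3 + \left(11 - 7\right)\right)^{2} = \left(-3 + 4\right)^{2} = 1^{2} = 1$)
$\frac{4754}{B} = \frac{4754}{1} = 4754 \cdot 1 = 4754$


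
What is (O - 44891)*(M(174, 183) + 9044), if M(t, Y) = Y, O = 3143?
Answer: -385208796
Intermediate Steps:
(O - 44891)*(M(174, 183) + 9044) = (3143 - 44891)*(183 + 9044) = -41748*9227 = -385208796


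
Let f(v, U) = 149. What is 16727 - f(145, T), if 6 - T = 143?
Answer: 16578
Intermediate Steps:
T = -137 (T = 6 - 1*143 = 6 - 143 = -137)
16727 - f(145, T) = 16727 - 1*149 = 16727 - 149 = 16578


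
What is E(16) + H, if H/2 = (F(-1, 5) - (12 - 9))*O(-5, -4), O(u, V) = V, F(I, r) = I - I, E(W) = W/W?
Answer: 25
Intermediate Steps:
E(W) = 1
F(I, r) = 0
H = 24 (H = 2*((0 - (12 - 9))*(-4)) = 2*((0 - 1*3)*(-4)) = 2*((0 - 3)*(-4)) = 2*(-3*(-4)) = 2*12 = 24)
E(16) + H = 1 + 24 = 25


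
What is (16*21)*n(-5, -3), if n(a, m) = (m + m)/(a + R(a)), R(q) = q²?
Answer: -504/5 ≈ -100.80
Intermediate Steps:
n(a, m) = 2*m/(a + a²) (n(a, m) = (m + m)/(a + a²) = (2*m)/(a + a²) = 2*m/(a + a²))
(16*21)*n(-5, -3) = (16*21)*(2*(-3)/(-5*(1 - 5))) = 336*(2*(-3)*(-⅕)/(-4)) = 336*(2*(-3)*(-⅕)*(-¼)) = 336*(-3/10) = -504/5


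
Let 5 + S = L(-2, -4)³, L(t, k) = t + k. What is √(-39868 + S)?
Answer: I*√40089 ≈ 200.22*I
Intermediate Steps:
L(t, k) = k + t
S = -221 (S = -5 + (-4 - 2)³ = -5 + (-6)³ = -5 - 216 = -221)
√(-39868 + S) = √(-39868 - 221) = √(-40089) = I*√40089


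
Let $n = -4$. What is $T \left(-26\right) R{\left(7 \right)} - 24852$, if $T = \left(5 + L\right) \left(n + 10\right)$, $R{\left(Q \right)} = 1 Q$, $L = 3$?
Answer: $-33588$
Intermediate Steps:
$R{\left(Q \right)} = Q$
$T = 48$ ($T = \left(5 + 3\right) \left(-4 + 10\right) = 8 \cdot 6 = 48$)
$T \left(-26\right) R{\left(7 \right)} - 24852 = 48 \left(-26\right) 7 - 24852 = \left(-1248\right) 7 - 24852 = -8736 - 24852 = -33588$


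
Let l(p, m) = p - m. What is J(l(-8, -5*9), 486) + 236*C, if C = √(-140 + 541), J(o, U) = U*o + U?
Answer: 18468 + 236*√401 ≈ 23194.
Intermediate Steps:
J(o, U) = U + U*o
C = √401 ≈ 20.025
J(l(-8, -5*9), 486) + 236*C = 486*(1 + (-8 - (-5)*9)) + 236*√401 = 486*(1 + (-8 - 1*(-45))) + 236*√401 = 486*(1 + (-8 + 45)) + 236*√401 = 486*(1 + 37) + 236*√401 = 486*38 + 236*√401 = 18468 + 236*√401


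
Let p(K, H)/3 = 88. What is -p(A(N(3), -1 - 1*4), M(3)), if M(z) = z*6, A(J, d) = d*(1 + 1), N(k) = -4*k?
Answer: -264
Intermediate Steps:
A(J, d) = 2*d (A(J, d) = d*2 = 2*d)
M(z) = 6*z
p(K, H) = 264 (p(K, H) = 3*88 = 264)
-p(A(N(3), -1 - 1*4), M(3)) = -1*264 = -264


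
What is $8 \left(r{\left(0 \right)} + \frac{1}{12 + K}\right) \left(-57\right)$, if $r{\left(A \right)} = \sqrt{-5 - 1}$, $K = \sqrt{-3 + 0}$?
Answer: $\frac{456 \left(i - 12 \sqrt{6} - 3 i \sqrt{2}\right)}{\sqrt{3} - 12 i} \approx -37.224 - 1111.6 i$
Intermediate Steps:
$K = i \sqrt{3}$ ($K = \sqrt{-3} = i \sqrt{3} \approx 1.732 i$)
$r{\left(A \right)} = i \sqrt{6}$ ($r{\left(A \right)} = \sqrt{-6} = i \sqrt{6}$)
$8 \left(r{\left(0 \right)} + \frac{1}{12 + K}\right) \left(-57\right) = 8 \left(i \sqrt{6} + \frac{1}{12 + i \sqrt{3}}\right) \left(-57\right) = 8 \left(\frac{1}{12 + i \sqrt{3}} + i \sqrt{6}\right) \left(-57\right) = \left(\frac{8}{12 + i \sqrt{3}} + 8 i \sqrt{6}\right) \left(-57\right) = - \frac{456}{12 + i \sqrt{3}} - 456 i \sqrt{6}$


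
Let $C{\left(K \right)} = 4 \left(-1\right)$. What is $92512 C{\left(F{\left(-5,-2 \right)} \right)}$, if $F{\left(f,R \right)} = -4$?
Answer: $-370048$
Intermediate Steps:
$C{\left(K \right)} = -4$
$92512 C{\left(F{\left(-5,-2 \right)} \right)} = 92512 \left(-4\right) = -370048$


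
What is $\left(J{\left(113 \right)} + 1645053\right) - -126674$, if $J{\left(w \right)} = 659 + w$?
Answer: $1772499$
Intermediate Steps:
$\left(J{\left(113 \right)} + 1645053\right) - -126674 = \left(\left(659 + 113\right) + 1645053\right) - -126674 = \left(772 + 1645053\right) + 126674 = 1645825 + 126674 = 1772499$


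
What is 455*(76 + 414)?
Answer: 222950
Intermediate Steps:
455*(76 + 414) = 455*490 = 222950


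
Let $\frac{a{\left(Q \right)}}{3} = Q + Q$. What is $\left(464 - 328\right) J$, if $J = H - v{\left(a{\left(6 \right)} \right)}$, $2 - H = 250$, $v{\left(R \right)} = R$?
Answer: $-38624$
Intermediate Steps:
$a{\left(Q \right)} = 6 Q$ ($a{\left(Q \right)} = 3 \left(Q + Q\right) = 3 \cdot 2 Q = 6 Q$)
$H = -248$ ($H = 2 - 250 = -248$)
$J = -284$ ($J = -248 - 6 \cdot 6 = -248 - 36 = -284$)
$\left(464 - 328\right) J = \left(464 - 328\right) \left(-284\right) = 136 \left(-284\right) = -38624$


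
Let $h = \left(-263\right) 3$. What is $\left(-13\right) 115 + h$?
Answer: $-2284$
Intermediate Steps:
$h = -789$
$\left(-13\right) 115 + h = \left(-13\right) 115 - 789 = -1495 - 789 = -2284$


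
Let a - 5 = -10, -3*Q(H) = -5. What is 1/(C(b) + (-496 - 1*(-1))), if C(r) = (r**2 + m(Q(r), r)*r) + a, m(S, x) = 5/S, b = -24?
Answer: 1/4 ≈ 0.25000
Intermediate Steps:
Q(H) = 5/3 (Q(H) = -1/3*(-5) = 5/3)
a = -5 (a = 5 - 10 = -5)
C(r) = -5 + r**2 + 3*r (C(r) = (r**2 + (5/(5/3))*r) - 5 = (r**2 + (5*(3/5))*r) - 5 = (r**2 + 3*r) - 5 = -5 + r**2 + 3*r)
1/(C(b) + (-496 - 1*(-1))) = 1/((-5 + (-24)**2 + 3*(-24)) + (-496 - 1*(-1))) = 1/((-5 + 576 - 72) + (-496 + 1)) = 1/(499 - 495) = 1/4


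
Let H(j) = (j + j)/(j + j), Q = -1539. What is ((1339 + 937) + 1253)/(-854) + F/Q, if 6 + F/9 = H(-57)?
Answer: -599189/146034 ≈ -4.1031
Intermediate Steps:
H(j) = 1 (H(j) = (2*j)/((2*j)) = (2*j)*(1/(2*j)) = 1)
F = -45 (F = -54 + 9*1 = -54 + 9 = -45)
((1339 + 937) + 1253)/(-854) + F/Q = ((1339 + 937) + 1253)/(-854) - 45/(-1539) = (2276 + 1253)*(-1/854) - 45*(-1/1539) = 3529*(-1/854) + 5/171 = -3529/854 + 5/171 = -599189/146034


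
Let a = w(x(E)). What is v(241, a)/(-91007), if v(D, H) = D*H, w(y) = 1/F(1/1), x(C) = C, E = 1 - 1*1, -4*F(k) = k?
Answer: 964/91007 ≈ 0.010593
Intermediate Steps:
F(k) = -k/4
E = 0 (E = 1 - 1 = 0)
w(y) = -4 (w(y) = 1/(-¼/1) = 1/(-¼*1) = 1/(-¼) = -4)
a = -4
v(241, a)/(-91007) = (241*(-4))/(-91007) = -964*(-1/91007) = 964/91007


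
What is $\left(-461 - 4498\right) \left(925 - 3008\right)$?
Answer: $10329597$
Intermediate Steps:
$\left(-461 - 4498\right) \left(925 - 3008\right) = \left(-4959\right) \left(-2083\right) = 10329597$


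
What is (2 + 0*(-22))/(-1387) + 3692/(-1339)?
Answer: -394114/142861 ≈ -2.7587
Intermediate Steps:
(2 + 0*(-22))/(-1387) + 3692/(-1339) = (2 + 0)*(-1/1387) + 3692*(-1/1339) = 2*(-1/1387) - 284/103 = -2/1387 - 284/103 = -394114/142861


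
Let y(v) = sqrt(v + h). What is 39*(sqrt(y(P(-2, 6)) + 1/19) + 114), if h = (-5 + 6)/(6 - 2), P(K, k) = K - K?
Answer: 4446 + 39*sqrt(798)/38 ≈ 4475.0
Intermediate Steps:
P(K, k) = 0
h = 1/4 ≈ 0.25000
y(v) = sqrt(1/4 + v) (y(v) = sqrt(v + 1/4) = sqrt(1/4 + v))
39*(sqrt(y(P(-2, 6)) + 1/19) + 114) = 39*(sqrt(sqrt(1 + 4*0)/2 + 1/19) + 114) = 39*(sqrt(sqrt(1 + 0)/2 + 1/19) + 114) = 39*(sqrt(sqrt(1)/2 + 1/19) + 114) = 39*(sqrt((1/2)*1 + 1/19) + 114) = 39*(sqrt(1/2 + 1/19) + 114) = 39*(sqrt(21/38) + 114) = 39*(sqrt(798)/38 + 114) = 39*(114 + sqrt(798)/38) = 4446 + 39*sqrt(798)/38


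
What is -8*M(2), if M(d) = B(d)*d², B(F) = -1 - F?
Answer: 96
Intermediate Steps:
M(d) = d²*(-1 - d) (M(d) = (-1 - d)*d² = d²*(-1 - d))
-8*M(2) = -8*2²*(-1 - 1*2) = -32*(-1 - 2) = -32*(-3) = -8*(-12) = 96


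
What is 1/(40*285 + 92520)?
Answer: 1/103920 ≈ 9.6228e-6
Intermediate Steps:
1/(40*285 + 92520) = 1/(11400 + 92520) = 1/103920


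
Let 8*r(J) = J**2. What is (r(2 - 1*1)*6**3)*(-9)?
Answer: -243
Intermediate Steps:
r(J) = J**2/8
(r(2 - 1*1)*6**3)*(-9) = (((2 - 1*1)**2/8)*6**3)*(-9) = (((2 - 1)**2/8)*216)*(-9) = (((1/8)*1**2)*216)*(-9) = (((1/8)*1)*216)*(-9) = ((1/8)*216)*(-9) = 27*(-9) = -243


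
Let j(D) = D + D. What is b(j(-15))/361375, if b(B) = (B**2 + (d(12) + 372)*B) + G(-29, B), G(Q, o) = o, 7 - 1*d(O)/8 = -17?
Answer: -642/14455 ≈ -0.044414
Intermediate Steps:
d(O) = 192 (d(O) = 56 - 8*(-17) = 56 + 136 = 192)
j(D) = 2*D
b(B) = B**2 + 565*B (b(B) = (B**2 + (192 + 372)*B) + B = (B**2 + 564*B) + B = B**2 + 565*B)
b(j(-15))/361375 = ((2*(-15))*(565 + 2*(-15)))/361375 = -30*(565 - 30)*(1/361375) = -30*535*(1/361375) = -16050*1/361375 = -642/14455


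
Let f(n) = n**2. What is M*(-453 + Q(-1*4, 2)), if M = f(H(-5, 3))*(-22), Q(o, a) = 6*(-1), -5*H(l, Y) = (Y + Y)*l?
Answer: 363528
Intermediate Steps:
H(l, Y) = -2*Y*l/5 (H(l, Y) = -(Y + Y)*l/5 = -2*Y*l/5)
Q(o, a) = -6
M = -792 (M = (-2/5*3*(-5))**2*(-22) = 6**2*(-22) = 36*(-22) = -792)
M*(-453 + Q(-1*4, 2)) = -792*(-453 - 6) = -792*(-459) = 363528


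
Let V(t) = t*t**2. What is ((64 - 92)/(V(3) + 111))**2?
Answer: 196/4761 ≈ 0.041168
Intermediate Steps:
V(t) = t**3
((64 - 92)/(V(3) + 111))**2 = ((64 - 92)/(3**3 + 111))**2 = (-28/(27 + 111))**2 = (-28/138)**2 = (-28*1/138)**2 = (-14/69)**2 = 196/4761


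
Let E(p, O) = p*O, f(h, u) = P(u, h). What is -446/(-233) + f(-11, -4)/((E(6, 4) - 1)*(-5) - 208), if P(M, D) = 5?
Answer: 142893/75259 ≈ 1.8987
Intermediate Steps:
f(h, u) = 5
E(p, O) = O*p
-446/(-233) + f(-11, -4)/((E(6, 4) - 1)*(-5) - 208) = -446/(-233) + 5/((4*6 - 1)*(-5) - 208) = -446*(-1/233) + 5/((24 - 1)*(-5) - 208) = 446/233 + 5/(23*(-5) - 208) = 446/233 + 5/(-115 - 208) = 446/233 + 5/(-323) = 446/233 + 5*(-1/323) = 446/233 - 5/323 = 142893/75259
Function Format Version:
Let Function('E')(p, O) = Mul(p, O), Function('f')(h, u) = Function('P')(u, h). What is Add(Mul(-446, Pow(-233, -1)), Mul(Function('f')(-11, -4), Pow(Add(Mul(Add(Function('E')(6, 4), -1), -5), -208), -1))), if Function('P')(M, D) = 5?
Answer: Rational(142893, 75259) ≈ 1.8987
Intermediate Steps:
Function('f')(h, u) = 5
Function('E')(p, O) = Mul(O, p)
Add(Mul(-446, Pow(-233, -1)), Mul(Function('f')(-11, -4), Pow(Add(Mul(Add(Function('E')(6, 4), -1), -5), -208), -1))) = Add(Mul(-446, Pow(-233, -1)), Mul(5, Pow(Add(Mul(Add(Mul(4, 6), -1), -5), -208), -1))) = Add(Mul(-446, Rational(-1, 233)), Mul(5, Pow(Add(Mul(Add(24, -1), -5), -208), -1))) = Add(Rational(446, 233), Mul(5, Pow(Add(Mul(23, -5), -208), -1))) = Add(Rational(446, 233), Mul(5, Pow(Add(-115, -208), -1))) = Add(Rational(446, 233), Mul(5, Pow(-323, -1))) = Add(Rational(446, 233), Mul(5, Rational(-1, 323))) = Add(Rational(446, 233), Rational(-5, 323)) = Rational(142893, 75259)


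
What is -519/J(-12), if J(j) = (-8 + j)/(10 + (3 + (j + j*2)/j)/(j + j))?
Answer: 20241/80 ≈ 253.01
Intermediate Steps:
J(j) = (-8 + j)/(10 + 3/j) (J(j) = (-8 + j)/(10 + (3 + (j + 2*j)/j)/((2*j))) = (-8 + j)/(10 + (3 + (3*j)/j)*(1/(2*j))) = (-8 + j)/(10 + (3 + 3)*(1/(2*j))) = (-8 + j)/(10 + 6*(1/(2*j))) = (-8 + j)/(10 + 3/j))
-519/J(-12) = -519*(-(3 + 10*(-12))/(12*(-8 - 12))) = -519/((-12*(-20)/(3 - 120))) = -519/((-12*(-20)/(-117))) = -519/((-12*(-1/117)*(-20))) = -519/(-80/39) = -519*(-39/80) = 20241/80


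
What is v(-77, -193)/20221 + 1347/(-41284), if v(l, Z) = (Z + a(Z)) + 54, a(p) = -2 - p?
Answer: -25090919/834803764 ≈ -0.030056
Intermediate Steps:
v(l, Z) = 52 (v(l, Z) = (Z + (-2 - Z)) + 54 = -2 + 54 = 52)
v(-77, -193)/20221 + 1347/(-41284) = 52/20221 + 1347/(-41284) = 52*(1/20221) + 1347*(-1/41284) = 52/20221 - 1347/41284 = -25090919/834803764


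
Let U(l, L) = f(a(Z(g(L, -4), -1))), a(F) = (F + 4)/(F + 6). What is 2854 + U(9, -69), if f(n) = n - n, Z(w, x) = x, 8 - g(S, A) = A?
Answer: 2854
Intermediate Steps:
g(S, A) = 8 - A
a(F) = (4 + F)/(6 + F)
f(n) = 0
U(l, L) = 0
2854 + U(9, -69) = 2854 + 0 = 2854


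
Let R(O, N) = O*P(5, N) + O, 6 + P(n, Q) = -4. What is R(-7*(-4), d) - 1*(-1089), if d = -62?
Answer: 837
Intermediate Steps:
P(n, Q) = -10 (P(n, Q) = -6 - 4 = -10)
R(O, N) = -9*O (R(O, N) = O*(-10) + O = -10*O + O = -9*O)
R(-7*(-4), d) - 1*(-1089) = -(-63)*(-4) - 1*(-1089) = -9*28 + 1089 = -252 + 1089 = 837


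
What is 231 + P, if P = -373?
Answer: -142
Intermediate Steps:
231 + P = 231 - 373 = -142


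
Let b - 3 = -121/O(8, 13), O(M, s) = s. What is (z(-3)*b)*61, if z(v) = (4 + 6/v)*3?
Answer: -30012/13 ≈ -2308.6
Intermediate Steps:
b = -82/13 (b = 3 - 121/13 = -82/13 ≈ -6.3077)
z(v) = 12 + 18/v
(z(-3)*b)*61 = ((12 + 18/(-3))*(-82/13))*61 = ((12 + 18*(-⅓))*(-82/13))*61 = ((12 - 6)*(-82/13))*61 = (6*(-82/13))*61 = -492/13*61 = -30012/13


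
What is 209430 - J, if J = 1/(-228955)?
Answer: 47950045651/228955 ≈ 2.0943e+5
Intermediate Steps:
J = -1/228955 ≈ -4.3677e-6
209430 - J = 209430 - 1*(-1/228955) = 209430 + 1/228955 = 47950045651/228955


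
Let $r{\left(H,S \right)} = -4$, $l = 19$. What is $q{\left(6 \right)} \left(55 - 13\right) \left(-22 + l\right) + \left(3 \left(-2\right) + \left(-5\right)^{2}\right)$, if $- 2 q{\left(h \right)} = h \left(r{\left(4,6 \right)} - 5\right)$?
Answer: $-3383$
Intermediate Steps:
$q{\left(h \right)} = \frac{9 h}{2}$ ($q{\left(h \right)} = - \frac{h \left(-4 - 5\right)}{2} = - \frac{h \left(-9\right)}{2} = - \frac{\left(-9\right) h}{2} = \frac{9 h}{2}$)
$q{\left(6 \right)} \left(55 - 13\right) \left(-22 + l\right) + \left(3 \left(-2\right) + \left(-5\right)^{2}\right) = \frac{9}{2} \cdot 6 \left(55 - 13\right) \left(-22 + 19\right) + \left(3 \left(-2\right) + \left(-5\right)^{2}\right) = 27 \cdot 42 \left(-3\right) + \left(-6 + 25\right) = 27 \left(-126\right) + 19 = -3402 + 19 = -3383$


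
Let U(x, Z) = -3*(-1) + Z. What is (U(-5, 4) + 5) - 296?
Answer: -284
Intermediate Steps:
U(x, Z) = 3 + Z
(U(-5, 4) + 5) - 296 = ((3 + 4) + 5) - 296 = (7 + 5) - 296 = 12 - 296 = -284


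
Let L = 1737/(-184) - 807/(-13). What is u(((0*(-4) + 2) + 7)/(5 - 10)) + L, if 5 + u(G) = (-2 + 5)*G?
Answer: 505151/11960 ≈ 42.237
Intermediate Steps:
L = 125907/2392 (L = 1737*(-1/184) - 807*(-1/13) = -1737/184 + 807/13 = 125907/2392 ≈ 52.637)
u(G) = -5 + 3*G (u(G) = -5 + (-2 + 5)*G = -5 + 3*G)
u(((0*(-4) + 2) + 7)/(5 - 10)) + L = (-5 + 3*(((0*(-4) + 2) + 7)/(5 - 10))) + 125907/2392 = (-5 + 3*(((0 + 2) + 7)/(-5))) + 125907/2392 = (-5 + 3*((2 + 7)*(-⅕))) + 125907/2392 = (-5 + 3*(9*(-⅕))) + 125907/2392 = (-5 + 3*(-9/5)) + 125907/2392 = (-5 - 27/5) + 125907/2392 = -52/5 + 125907/2392 = 505151/11960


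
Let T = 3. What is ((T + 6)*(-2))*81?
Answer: -1458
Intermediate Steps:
((T + 6)*(-2))*81 = ((3 + 6)*(-2))*81 = (9*(-2))*81 = -18*81 = -1458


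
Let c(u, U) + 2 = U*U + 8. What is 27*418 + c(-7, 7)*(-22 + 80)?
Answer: 14476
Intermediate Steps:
c(u, U) = 6 + U² (c(u, U) = -2 + (U*U + 8) = -2 + (U² + 8) = -2 + (8 + U²) = 6 + U²)
27*418 + c(-7, 7)*(-22 + 80) = 27*418 + (6 + 7²)*(-22 + 80) = 11286 + (6 + 49)*58 = 11286 + 55*58 = 11286 + 3190 = 14476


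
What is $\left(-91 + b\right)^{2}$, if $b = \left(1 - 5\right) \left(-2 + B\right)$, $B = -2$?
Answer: $5625$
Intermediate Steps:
$b = 16$ ($b = \left(1 - 5\right) \left(-2 - 2\right) = \left(1 - 5\right) \left(-4\right) = \left(-4\right) \left(-4\right) = 16$)
$\left(-91 + b\right)^{2} = \left(-91 + 16\right)^{2} = \left(-75\right)^{2} = 5625$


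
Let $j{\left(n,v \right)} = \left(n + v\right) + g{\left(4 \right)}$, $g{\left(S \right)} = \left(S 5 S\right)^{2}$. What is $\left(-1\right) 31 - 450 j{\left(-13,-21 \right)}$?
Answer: $-2864731$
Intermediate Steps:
$g{\left(S \right)} = 25 S^{4}$ ($g{\left(S \right)} = \left(5 S S\right)^{2} = \left(5 S^{2}\right)^{2} = 25 S^{4}$)
$j{\left(n,v \right)} = 6400 + n + v$ ($j{\left(n,v \right)} = \left(n + v\right) + 25 \cdot 4^{4} = \left(n + v\right) + 25 \cdot 256 = \left(n + v\right) + 6400 = 6400 + n + v$)
$\left(-1\right) 31 - 450 j{\left(-13,-21 \right)} = \left(-1\right) 31 - 450 \left(6400 - 13 - 21\right) = -31 - 2864700 = -2864731$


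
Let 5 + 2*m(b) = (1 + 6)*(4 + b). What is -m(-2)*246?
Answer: -1107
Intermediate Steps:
m(b) = 23/2 + 7*b/2 (m(b) = -5/2 + ((1 + 6)*(4 + b))/2 = -5/2 + (7*(4 + b))/2 = -5/2 + (28 + 7*b)/2 = -5/2 + (14 + 7*b/2) = 23/2 + 7*b/2)
-m(-2)*246 = -(23/2 + (7/2)*(-2))*246 = -(23/2 - 7)*246 = -9*246/2 = -1*1107 = -1107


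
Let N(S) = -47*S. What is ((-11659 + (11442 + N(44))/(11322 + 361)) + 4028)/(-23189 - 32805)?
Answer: 89143599/654177902 ≈ 0.13627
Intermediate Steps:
((-11659 + (11442 + N(44))/(11322 + 361)) + 4028)/(-23189 - 32805) = ((-11659 + (11442 - 47*44)/(11322 + 361)) + 4028)/(-23189 - 32805) = ((-11659 + (11442 - 2068)/11683) + 4028)/(-55994) = ((-11659 + 9374*(1/11683)) + 4028)*(-1/55994) = ((-11659 + 9374/11683) + 4028)*(-1/55994) = (-136202723/11683 + 4028)*(-1/55994) = -89143599/11683*(-1/55994) = 89143599/654177902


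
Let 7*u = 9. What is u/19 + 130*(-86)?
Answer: -1486931/133 ≈ -11180.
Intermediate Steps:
u = 9/7 (u = (⅐)*9 = 9/7 ≈ 1.2857)
u/19 + 130*(-86) = (9/7)/19 + 130*(-86) = (9/7)*(1/19) - 11180 = 9/133 - 11180 = -1486931/133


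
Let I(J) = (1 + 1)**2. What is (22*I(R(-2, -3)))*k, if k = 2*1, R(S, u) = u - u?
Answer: 176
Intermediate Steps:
R(S, u) = 0
k = 2
I(J) = 4 (I(J) = 2**2 = 4)
(22*I(R(-2, -3)))*k = (22*4)*2 = 88*2 = 176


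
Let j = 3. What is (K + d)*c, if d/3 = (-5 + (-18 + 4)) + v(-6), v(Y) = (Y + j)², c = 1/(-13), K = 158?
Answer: -128/13 ≈ -9.8462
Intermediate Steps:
c = -1/13 ≈ -0.076923
v(Y) = (3 + Y)² (v(Y) = (Y + 3)² = (3 + Y)²)
d = -30 (d = 3*((-5 + (-18 + 4)) + (3 - 6)²) = 3*((-5 - 14) + (-3)²) = 3*(-19 + 9) = 3*(-10) = -30)
(K + d)*c = (158 - 30)*(-1/13) = 128*(-1/13) = -128/13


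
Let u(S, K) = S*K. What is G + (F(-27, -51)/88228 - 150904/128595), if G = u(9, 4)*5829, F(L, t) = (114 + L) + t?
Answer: 595202373311087/2836419915 ≈ 2.0984e+5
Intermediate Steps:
u(S, K) = K*S
F(L, t) = 114 + L + t
G = 209844 (G = (4*9)*5829 = 36*5829 = 209844)
G + (F(-27, -51)/88228 - 150904/128595) = 209844 + ((114 - 27 - 51)/88228 - 150904/128595) = 209844 + (36*(1/88228) - 150904*1/128595) = 209844 + (9/22057 - 150904/128595) = 209844 - 3327332173/2836419915 = 595202373311087/2836419915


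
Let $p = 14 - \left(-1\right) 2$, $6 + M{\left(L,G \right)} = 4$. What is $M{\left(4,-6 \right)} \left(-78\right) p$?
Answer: $2496$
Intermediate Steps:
$M{\left(L,G \right)} = -2$ ($M{\left(L,G \right)} = -6 + 4 = -2$)
$p = 16$ ($p = 14 - -2 = 14 + 2 = 16$)
$M{\left(4,-6 \right)} \left(-78\right) p = \left(-2\right) \left(-78\right) 16 = 156 \cdot 16 = 2496$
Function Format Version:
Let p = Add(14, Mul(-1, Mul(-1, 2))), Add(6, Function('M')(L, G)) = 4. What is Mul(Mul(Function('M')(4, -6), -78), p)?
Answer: 2496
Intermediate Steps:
Function('M')(L, G) = -2 (Function('M')(L, G) = Add(-6, 4) = -2)
p = 16 (p = Add(14, Mul(-1, -2)) = Add(14, 2) = 16)
Mul(Mul(Function('M')(4, -6), -78), p) = Mul(Mul(-2, -78), 16) = Mul(156, 16) = 2496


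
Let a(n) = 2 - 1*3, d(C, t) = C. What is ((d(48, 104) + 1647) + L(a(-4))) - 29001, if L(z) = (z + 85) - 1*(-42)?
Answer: -27180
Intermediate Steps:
a(n) = -1 (a(n) = 2 - 3 = -1)
L(z) = 127 + z (L(z) = (85 + z) + 42 = 127 + z)
((d(48, 104) + 1647) + L(a(-4))) - 29001 = ((48 + 1647) + (127 - 1)) - 29001 = (1695 + 126) - 29001 = 1821 - 29001 = -27180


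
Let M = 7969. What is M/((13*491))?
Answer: 613/491 ≈ 1.2485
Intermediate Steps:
M/((13*491)) = 7969/((13*491)) = 7969/6383 = 7969*(1/6383) = 613/491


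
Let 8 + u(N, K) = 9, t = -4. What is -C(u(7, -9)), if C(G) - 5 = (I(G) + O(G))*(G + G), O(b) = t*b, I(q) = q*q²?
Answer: 1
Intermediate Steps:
I(q) = q³
O(b) = -4*b
u(N, K) = 1 (u(N, K) = -8 + 9 = 1)
C(G) = 5 + 2*G*(G³ - 4*G) (C(G) = 5 + (G³ - 4*G)*(G + G) = 5 + (G³ - 4*G)*(2*G) = 5 + 2*G*(G³ - 4*G))
-C(u(7, -9)) = -(5 - 8*1² + 2*1⁴) = -(5 - 8*1 + 2*1) = -(5 - 8 + 2) = -1*(-1) = 1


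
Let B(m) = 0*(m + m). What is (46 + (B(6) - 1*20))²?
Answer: 676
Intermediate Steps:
B(m) = 0 (B(m) = 0*(2*m) = 0)
(46 + (B(6) - 1*20))² = (46 + (0 - 1*20))² = (46 + (0 - 20))² = (46 - 20)² = 26² = 676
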